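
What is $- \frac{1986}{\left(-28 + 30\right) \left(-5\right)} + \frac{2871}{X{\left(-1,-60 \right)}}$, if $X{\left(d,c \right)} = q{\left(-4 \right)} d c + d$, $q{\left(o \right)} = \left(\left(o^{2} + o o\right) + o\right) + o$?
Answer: $\frac{1443282}{7195} \approx 200.6$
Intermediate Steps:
$q{\left(o \right)} = 2 o + 2 o^{2}$ ($q{\left(o \right)} = \left(\left(o^{2} + o^{2}\right) + o\right) + o = \left(2 o^{2} + o\right) + o = \left(o + 2 o^{2}\right) + o = 2 o + 2 o^{2}$)
$X{\left(d,c \right)} = d + 24 c d$ ($X{\left(d,c \right)} = 2 \left(-4\right) \left(1 - 4\right) d c + d = 2 \left(-4\right) \left(-3\right) d c + d = 24 d c + d = 24 c d + d = d + 24 c d$)
$- \frac{1986}{\left(-28 + 30\right) \left(-5\right)} + \frac{2871}{X{\left(-1,-60 \right)}} = - \frac{1986}{\left(-28 + 30\right) \left(-5\right)} + \frac{2871}{\left(-1\right) \left(1 + 24 \left(-60\right)\right)} = - \frac{1986}{2 \left(-5\right)} + \frac{2871}{\left(-1\right) \left(1 - 1440\right)} = - \frac{1986}{-10} + \frac{2871}{\left(-1\right) \left(-1439\right)} = \left(-1986\right) \left(- \frac{1}{10}\right) + \frac{2871}{1439} = \frac{993}{5} + 2871 \cdot \frac{1}{1439} = \frac{993}{5} + \frac{2871}{1439} = \frac{1443282}{7195}$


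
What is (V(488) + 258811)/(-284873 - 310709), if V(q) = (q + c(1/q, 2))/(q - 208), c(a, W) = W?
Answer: -1035251/2382328 ≈ -0.43455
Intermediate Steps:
V(q) = (2 + q)/(-208 + q) (V(q) = (q + 2)/(q - 208) = (2 + q)/(-208 + q))
(V(488) + 258811)/(-284873 - 310709) = ((2 + 488)/(-208 + 488) + 258811)/(-284873 - 310709) = (490/280 + 258811)/(-595582) = ((1/280)*490 + 258811)*(-1/595582) = (7/4 + 258811)*(-1/595582) = (1035251/4)*(-1/595582) = -1035251/2382328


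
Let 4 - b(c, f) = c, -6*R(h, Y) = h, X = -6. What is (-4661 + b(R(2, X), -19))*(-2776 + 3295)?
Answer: -2416810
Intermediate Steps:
R(h, Y) = -h/6
b(c, f) = 4 - c
(-4661 + b(R(2, X), -19))*(-2776 + 3295) = (-4661 + (4 - (-1)*2/6))*(-2776 + 3295) = (-4661 + (4 - 1*(-⅓)))*519 = (-4661 + (4 + ⅓))*519 = (-4661 + 13/3)*519 = -13970/3*519 = -2416810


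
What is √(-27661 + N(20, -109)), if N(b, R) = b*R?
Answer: 7*I*√609 ≈ 172.75*I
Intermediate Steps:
N(b, R) = R*b
√(-27661 + N(20, -109)) = √(-27661 - 109*20) = √(-27661 - 2180) = √(-29841) = 7*I*√609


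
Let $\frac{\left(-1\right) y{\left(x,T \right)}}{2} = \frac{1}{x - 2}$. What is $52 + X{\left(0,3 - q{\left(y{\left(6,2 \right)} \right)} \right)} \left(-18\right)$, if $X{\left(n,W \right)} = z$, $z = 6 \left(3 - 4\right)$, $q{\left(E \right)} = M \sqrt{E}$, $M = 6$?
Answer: $160$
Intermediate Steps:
$y{\left(x,T \right)} = - \frac{2}{-2 + x}$ ($y{\left(x,T \right)} = - \frac{2}{x - 2} = - \frac{2}{-2 + x}$)
$q{\left(E \right)} = 6 \sqrt{E}$
$z = -6$ ($z = 6 \left(-1\right) = -6$)
$X{\left(n,W \right)} = -6$
$52 + X{\left(0,3 - q{\left(y{\left(6,2 \right)} \right)} \right)} \left(-18\right) = 52 - -108 = 52 + 108 = 160$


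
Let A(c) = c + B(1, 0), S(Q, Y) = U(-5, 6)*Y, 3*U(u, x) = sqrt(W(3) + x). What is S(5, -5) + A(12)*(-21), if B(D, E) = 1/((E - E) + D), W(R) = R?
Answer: -278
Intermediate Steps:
B(D, E) = 1/D (B(D, E) = 1/(0 + D) = 1/D)
U(u, x) = sqrt(3 + x)/3
S(Q, Y) = Y (S(Q, Y) = (sqrt(3 + 6)/3)*Y = (sqrt(9)/3)*Y = ((1/3)*3)*Y = 1*Y = Y)
A(c) = 1 + c (A(c) = c + 1/1 = c + 1 = 1 + c)
S(5, -5) + A(12)*(-21) = -5 + (1 + 12)*(-21) = -5 + 13*(-21) = -5 - 273 = -278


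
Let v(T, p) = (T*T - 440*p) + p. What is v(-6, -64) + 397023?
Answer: 425155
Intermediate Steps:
v(T, p) = T**2 - 439*p (v(T, p) = (T**2 - 440*p) + p = T**2 - 439*p)
v(-6, -64) + 397023 = ((-6)**2 - 439*(-64)) + 397023 = (36 + 28096) + 397023 = 28132 + 397023 = 425155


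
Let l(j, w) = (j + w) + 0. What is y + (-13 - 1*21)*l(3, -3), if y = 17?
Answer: 17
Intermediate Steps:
l(j, w) = j + w
y + (-13 - 1*21)*l(3, -3) = 17 + (-13 - 1*21)*(3 - 3) = 17 + (-13 - 21)*0 = 17 - 34*0 = 17 + 0 = 17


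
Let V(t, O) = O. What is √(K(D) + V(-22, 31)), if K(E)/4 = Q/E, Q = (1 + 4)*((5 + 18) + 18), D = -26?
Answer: I*√91/13 ≈ 0.7338*I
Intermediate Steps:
Q = 205 (Q = 5*(23 + 18) = 5*41 = 205)
K(E) = 820/E (K(E) = 4*(205/E) = 820/E)
√(K(D) + V(-22, 31)) = √(820/(-26) + 31) = √(820*(-1/26) + 31) = √(-410/13 + 31) = √(-7/13) = I*√91/13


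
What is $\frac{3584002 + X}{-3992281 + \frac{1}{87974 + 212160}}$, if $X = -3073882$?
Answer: $- \frac{153104356080}{1198219265653} \approx -0.12778$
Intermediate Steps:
$\frac{3584002 + X}{-3992281 + \frac{1}{87974 + 212160}} = \frac{3584002 - 3073882}{-3992281 + \frac{1}{87974 + 212160}} = \frac{510120}{-3992281 + \frac{1}{300134}} = \frac{510120}{- \frac{1198219265653}{300134}} = 510120 \left(- \frac{300134}{1198219265653}\right) = - \frac{153104356080}{1198219265653}$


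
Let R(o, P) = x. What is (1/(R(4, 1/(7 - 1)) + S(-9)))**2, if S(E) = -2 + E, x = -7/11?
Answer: 121/16384 ≈ 0.0073853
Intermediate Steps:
x = -7/11 (x = -7*1/11 = -7/11 ≈ -0.63636)
R(o, P) = -7/11
(1/(R(4, 1/(7 - 1)) + S(-9)))**2 = (1/(-7/11 + (-2 - 9)))**2 = (1/(-7/11 - 11))**2 = (1/(-128/11))**2 = (-11/128)**2 = 121/16384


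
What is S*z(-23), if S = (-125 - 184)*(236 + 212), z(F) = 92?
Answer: -12735744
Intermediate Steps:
S = -138432 (S = -309*448 = -138432)
S*z(-23) = -138432*92 = -12735744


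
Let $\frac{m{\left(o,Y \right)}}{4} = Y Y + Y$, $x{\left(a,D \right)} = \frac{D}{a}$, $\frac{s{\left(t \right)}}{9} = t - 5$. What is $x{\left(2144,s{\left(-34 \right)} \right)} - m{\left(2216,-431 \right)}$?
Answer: $- \frac{1589390431}{2144} \approx -7.4132 \cdot 10^{5}$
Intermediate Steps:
$s{\left(t \right)} = -45 + 9 t$ ($s{\left(t \right)} = 9 \left(t - 5\right) = 9 \left(-5 + t\right) = -45 + 9 t$)
$m{\left(o,Y \right)} = 4 Y + 4 Y^{2}$ ($m{\left(o,Y \right)} = 4 \left(Y Y + Y\right) = 4 \left(Y^{2} + Y\right) = 4 \left(Y + Y^{2}\right) = 4 Y + 4 Y^{2}$)
$x{\left(2144,s{\left(-34 \right)} \right)} - m{\left(2216,-431 \right)} = \frac{-45 + 9 \left(-34\right)}{2144} - 4 \left(-431\right) \left(1 - 431\right) = \left(-45 - 306\right) \frac{1}{2144} - 4 \left(-431\right) \left(-430\right) = \left(-351\right) \frac{1}{2144} - 741320 = - \frac{351}{2144} - 741320 = - \frac{1589390431}{2144}$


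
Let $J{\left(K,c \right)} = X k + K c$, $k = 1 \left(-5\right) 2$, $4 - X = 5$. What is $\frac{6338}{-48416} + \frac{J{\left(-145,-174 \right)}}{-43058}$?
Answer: $- \frac{373730361}{521174032} \approx -0.71709$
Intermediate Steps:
$X = -1$ ($X = 4 - 5 = -1$)
$k = -10$ ($k = \left(-5\right) 2 = -10$)
$J{\left(K,c \right)} = 10 + K c$ ($J{\left(K,c \right)} = \left(-1\right) \left(-10\right) + K c = 10 + K c$)
$\frac{6338}{-48416} + \frac{J{\left(-145,-174 \right)}}{-43058} = \frac{6338}{-48416} + \frac{10 - -25230}{-43058} = 6338 \left(- \frac{1}{48416}\right) + \left(10 + 25230\right) \left(- \frac{1}{43058}\right) = - \frac{3169}{24208} + 25240 \left(- \frac{1}{43058}\right) = - \frac{3169}{24208} - \frac{12620}{21529} = - \frac{373730361}{521174032}$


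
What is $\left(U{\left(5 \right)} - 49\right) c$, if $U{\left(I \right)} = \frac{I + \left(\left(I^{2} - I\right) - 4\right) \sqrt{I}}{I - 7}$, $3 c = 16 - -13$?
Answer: $- \frac{2987}{6} - \frac{232 \sqrt{5}}{3} \approx -670.76$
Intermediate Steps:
$c = \frac{29}{3}$ ($c = \frac{16 - -13}{3} = \frac{16 + 13}{3} = \frac{1}{3} \cdot 29 = \frac{29}{3} \approx 9.6667$)
$U{\left(I \right)} = \frac{I + \sqrt{I} \left(-4 + I^{2} - I\right)}{-7 + I}$ ($U{\left(I \right)} = \frac{I + \left(-4 + I^{2} - I\right) \sqrt{I}}{-7 + I} = \frac{I + \sqrt{I} \left(-4 + I^{2} - I\right)}{-7 + I}$)
$\left(U{\left(5 \right)} - 49\right) c = \left(\frac{5 + 5^{\frac{5}{2}} - 5^{\frac{3}{2}} - 4 \sqrt{5}}{-7 + 5} - 49\right) \frac{29}{3} = \left(\frac{5 + 25 \sqrt{5} - 5 \sqrt{5} - 4 \sqrt{5}}{-2} - 49\right) \frac{29}{3} = \left(- \frac{5 + 25 \sqrt{5} - 5 \sqrt{5} - 4 \sqrt{5}}{2} - 49\right) \frac{29}{3} = \left(- \frac{5 + 16 \sqrt{5}}{2} - 49\right) \frac{29}{3} = \left(\left(- \frac{5}{2} - 8 \sqrt{5}\right) - 49\right) \frac{29}{3} = \left(- \frac{103}{2} - 8 \sqrt{5}\right) \frac{29}{3} = - \frac{2987}{6} - \frac{232 \sqrt{5}}{3}$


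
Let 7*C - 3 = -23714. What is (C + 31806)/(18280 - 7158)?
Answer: 198931/77854 ≈ 2.5552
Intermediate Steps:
C = -23711/7 (C = 3/7 + (⅐)*(-23714) = 3/7 - 23714/7 = -23711/7 ≈ -3387.3)
(C + 31806)/(18280 - 7158) = (-23711/7 + 31806)/(18280 - 7158) = (198931/7)/11122 = (198931/7)*(1/11122) = 198931/77854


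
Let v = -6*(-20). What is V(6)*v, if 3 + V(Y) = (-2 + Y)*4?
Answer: 1560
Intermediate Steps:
v = 120
V(Y) = -11 + 4*Y (V(Y) = -3 + (-2 + Y)*4 = -3 + (-8 + 4*Y) = -11 + 4*Y)
V(6)*v = (-11 + 4*6)*120 = (-11 + 24)*120 = 13*120 = 1560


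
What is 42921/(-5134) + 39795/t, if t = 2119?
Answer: 113357931/10878946 ≈ 10.420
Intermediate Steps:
42921/(-5134) + 39795/t = 42921/(-5134) + 39795/2119 = 42921*(-1/5134) + 39795*(1/2119) = -42921/5134 + 39795/2119 = 113357931/10878946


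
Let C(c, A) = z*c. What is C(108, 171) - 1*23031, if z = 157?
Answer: -6075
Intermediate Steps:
C(c, A) = 157*c
C(108, 171) - 1*23031 = 157*108 - 1*23031 = 16956 - 23031 = -6075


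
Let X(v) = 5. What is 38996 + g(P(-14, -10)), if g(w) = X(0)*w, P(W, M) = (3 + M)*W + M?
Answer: 39436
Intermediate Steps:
P(W, M) = M + W*(3 + M) (P(W, M) = W*(3 + M) + M = M + W*(3 + M))
g(w) = 5*w
38996 + g(P(-14, -10)) = 38996 + 5*(-10 + 3*(-14) - 10*(-14)) = 38996 + 5*(-10 - 42 + 140) = 38996 + 5*88 = 38996 + 440 = 39436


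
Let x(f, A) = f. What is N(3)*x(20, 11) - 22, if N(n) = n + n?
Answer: 98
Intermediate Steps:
N(n) = 2*n
N(3)*x(20, 11) - 22 = (2*3)*20 - 22 = 6*20 - 22 = 120 - 22 = 98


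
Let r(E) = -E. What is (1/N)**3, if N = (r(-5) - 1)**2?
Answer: 1/4096 ≈ 0.00024414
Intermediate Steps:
N = 16 (N = (-1*(-5) - 1)**2 = (5 - 1)**2 = 4**2 = 16)
(1/N)**3 = (1/16)**3 = 1/4096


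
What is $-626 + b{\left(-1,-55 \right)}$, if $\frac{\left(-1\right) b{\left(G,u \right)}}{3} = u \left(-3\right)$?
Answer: $-1121$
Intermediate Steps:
$b{\left(G,u \right)} = 9 u$ ($b{\left(G,u \right)} = - 3 u \left(-3\right) = - 3 \left(- 3 u\right) = 9 u$)
$-626 + b{\left(-1,-55 \right)} = -626 + 9 \left(-55\right) = -626 - 495 = -1121$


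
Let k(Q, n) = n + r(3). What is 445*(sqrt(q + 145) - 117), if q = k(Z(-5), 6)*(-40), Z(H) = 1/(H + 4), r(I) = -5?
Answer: -52065 + 445*sqrt(105) ≈ -47505.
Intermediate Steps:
Z(H) = 1/(4 + H)
k(Q, n) = -5 + n (k(Q, n) = n - 5 = -5 + n)
q = -40 (q = (-5 + 6)*(-40) = 1*(-40) = -40)
445*(sqrt(q + 145) - 117) = 445*(sqrt(-40 + 145) - 117) = 445*(sqrt(105) - 117) = 445*(-117 + sqrt(105)) = -52065 + 445*sqrt(105)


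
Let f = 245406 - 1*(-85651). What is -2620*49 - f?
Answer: -459437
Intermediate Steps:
f = 331057 (f = 245406 + 85651 = 331057)
-2620*49 - f = -2620*49 - 1*331057 = -128380 - 331057 = -459437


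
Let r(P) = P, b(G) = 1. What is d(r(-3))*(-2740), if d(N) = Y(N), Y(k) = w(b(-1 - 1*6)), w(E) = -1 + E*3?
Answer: -5480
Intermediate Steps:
w(E) = -1 + 3*E
Y(k) = 2 (Y(k) = -1 + 3*1 = -1 + 3 = 2)
d(N) = 2
d(r(-3))*(-2740) = 2*(-2740) = -5480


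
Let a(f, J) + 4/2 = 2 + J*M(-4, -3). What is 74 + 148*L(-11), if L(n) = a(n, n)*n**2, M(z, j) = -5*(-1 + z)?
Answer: -4924626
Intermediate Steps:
M(z, j) = 5 - 5*z
a(f, J) = 25*J (a(f, J) = -2 + (2 + J*(5 - 5*(-4))) = -2 + (2 + J*(5 + 20)) = -2 + (2 + J*25) = -2 + (2 + 25*J) = 25*J)
L(n) = 25*n**3 (L(n) = (25*n)*n**2 = 25*n**3)
74 + 148*L(-11) = 74 + 148*(25*(-11)**3) = 74 + 148*(25*(-1331)) = 74 + 148*(-33275) = 74 - 4924700 = -4924626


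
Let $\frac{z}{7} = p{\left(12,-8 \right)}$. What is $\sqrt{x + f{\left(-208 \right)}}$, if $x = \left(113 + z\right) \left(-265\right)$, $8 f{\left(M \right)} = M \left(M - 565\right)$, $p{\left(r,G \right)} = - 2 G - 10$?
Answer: $i \sqrt{20977} \approx 144.83 i$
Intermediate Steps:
$p{\left(r,G \right)} = -10 - 2 G$
$z = 42$ ($z = 7 \left(-10 - -16\right) = 7 \left(-10 + 16\right) = 7 \cdot 6 = 42$)
$f{\left(M \right)} = \frac{M \left(-565 + M\right)}{8}$ ($f{\left(M \right)} = \frac{M \left(M - 565\right)}{8} = \frac{M \left(-565 + M\right)}{8}$)
$x = -41075$ ($x = \left(113 + 42\right) \left(-265\right) = 155 \left(-265\right) = -41075$)
$\sqrt{x + f{\left(-208 \right)}} = \sqrt{-41075 + \frac{1}{8} \left(-208\right) \left(-565 - 208\right)} = \sqrt{-41075 + \frac{1}{8} \left(-208\right) \left(-773\right)} = \sqrt{-41075 + 20098} = \sqrt{-20977} = i \sqrt{20977}$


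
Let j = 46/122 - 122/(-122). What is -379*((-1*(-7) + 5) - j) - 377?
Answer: -268589/61 ≈ -4403.1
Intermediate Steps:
j = 84/61 (j = 46*(1/122) - 122*(-1/122) = 23/61 + 1 = 84/61 ≈ 1.3770)
-379*((-1*(-7) + 5) - j) - 377 = -379*((-1*(-7) + 5) - 1*84/61) - 377 = -379*((7 + 5) - 84/61) - 377 = -379*(12 - 84/61) - 377 = -379*648/61 - 377 = -245592/61 - 377 = -268589/61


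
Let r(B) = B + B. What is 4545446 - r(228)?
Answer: 4544990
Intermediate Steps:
r(B) = 2*B
4545446 - r(228) = 4545446 - 2*228 = 4545446 - 1*456 = 4545446 - 456 = 4544990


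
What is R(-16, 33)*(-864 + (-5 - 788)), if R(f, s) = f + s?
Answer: -28169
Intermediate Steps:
R(-16, 33)*(-864 + (-5 - 788)) = (-16 + 33)*(-864 + (-5 - 788)) = 17*(-864 - 793) = 17*(-1657) = -28169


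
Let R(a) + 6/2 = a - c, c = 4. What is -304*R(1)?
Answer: 1824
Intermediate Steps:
R(a) = -7 + a (R(a) = -3 + (a - 1*4) = -3 + (a - 4) = -3 + (-4 + a) = -7 + a)
-304*R(1) = -304*(-7 + 1) = -304*(-6) = 1824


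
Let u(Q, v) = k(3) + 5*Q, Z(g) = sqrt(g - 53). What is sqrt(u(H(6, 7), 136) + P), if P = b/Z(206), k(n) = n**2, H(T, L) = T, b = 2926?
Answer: sqrt(101439 + 149226*sqrt(17))/51 ≈ 16.600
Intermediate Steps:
Z(g) = sqrt(-53 + g)
P = 2926*sqrt(17)/51 (P = 2926/(sqrt(-53 + 206)) = 2926/(sqrt(153)) = 2926/((3*sqrt(17))) = 2926*(sqrt(17)/51) = 2926*sqrt(17)/51 ≈ 236.55)
u(Q, v) = 9 + 5*Q (u(Q, v) = 3**2 + 5*Q = 9 + 5*Q)
sqrt(u(H(6, 7), 136) + P) = sqrt((9 + 5*6) + 2926*sqrt(17)/51) = sqrt((9 + 30) + 2926*sqrt(17)/51) = sqrt(39 + 2926*sqrt(17)/51)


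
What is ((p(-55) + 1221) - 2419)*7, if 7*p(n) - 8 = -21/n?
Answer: -460769/55 ≈ -8377.6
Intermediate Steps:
p(n) = 8/7 - 3/n (p(n) = 8/7 + (-21/n)/7 = 8/7 - 3/n)
((p(-55) + 1221) - 2419)*7 = (((8/7 - 3/(-55)) + 1221) - 2419)*7 = (((8/7 - 3*(-1/55)) + 1221) - 2419)*7 = (((8/7 + 3/55) + 1221) - 2419)*7 = ((461/385 + 1221) - 2419)*7 = (470546/385 - 2419)*7 = -460769/385*7 = -460769/55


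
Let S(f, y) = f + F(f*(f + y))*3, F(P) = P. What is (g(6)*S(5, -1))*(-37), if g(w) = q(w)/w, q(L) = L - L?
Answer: 0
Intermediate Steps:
q(L) = 0
g(w) = 0 (g(w) = 0/w = 0)
S(f, y) = f + 3*f*(f + y) (S(f, y) = f + (f*(f + y))*3 = f + 3*f*(f + y))
(g(6)*S(5, -1))*(-37) = (0*(5*(1 + 3*5 + 3*(-1))))*(-37) = (0*(5*(1 + 15 - 3)))*(-37) = (0*(5*13))*(-37) = (0*65)*(-37) = 0*(-37) = 0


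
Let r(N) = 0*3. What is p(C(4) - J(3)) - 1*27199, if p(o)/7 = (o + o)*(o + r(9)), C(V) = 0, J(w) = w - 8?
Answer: -26849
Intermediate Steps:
J(w) = -8 + w
r(N) = 0
p(o) = 14*o**2 (p(o) = 7*((o + o)*(o + 0)) = 7*((2*o)*o) = 7*(2*o**2) = 14*o**2)
p(C(4) - J(3)) - 1*27199 = 14*(0 - (-8 + 3))**2 - 1*27199 = 14*(0 - 1*(-5))**2 - 27199 = 14*(0 + 5)**2 - 27199 = 14*5**2 - 27199 = 14*25 - 27199 = 350 - 27199 = -26849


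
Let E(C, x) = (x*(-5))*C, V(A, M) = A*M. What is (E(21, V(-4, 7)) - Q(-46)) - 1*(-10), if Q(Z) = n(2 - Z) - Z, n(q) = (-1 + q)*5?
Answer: 2669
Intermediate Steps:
n(q) = -5 + 5*q
Q(Z) = 5 - 6*Z (Q(Z) = (-5 + 5*(2 - Z)) - Z = (-5 + (10 - 5*Z)) - Z = (5 - 5*Z) - Z = 5 - 6*Z)
E(C, x) = -5*C*x (E(C, x) = (-5*x)*C = -5*C*x)
(E(21, V(-4, 7)) - Q(-46)) - 1*(-10) = (-5*21*(-4*7) - (5 - 6*(-46))) - 1*(-10) = (-5*21*(-28) - (5 + 276)) + 10 = (2940 - 1*281) + 10 = (2940 - 281) + 10 = 2659 + 10 = 2669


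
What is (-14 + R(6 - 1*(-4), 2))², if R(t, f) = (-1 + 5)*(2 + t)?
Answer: 1156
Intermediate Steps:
R(t, f) = 8 + 4*t (R(t, f) = 4*(2 + t) = 8 + 4*t)
(-14 + R(6 - 1*(-4), 2))² = (-14 + (8 + 4*(6 - 1*(-4))))² = (-14 + (8 + 4*(6 + 4)))² = (-14 + (8 + 4*10))² = (-14 + (8 + 40))² = (-14 + 48)² = 34² = 1156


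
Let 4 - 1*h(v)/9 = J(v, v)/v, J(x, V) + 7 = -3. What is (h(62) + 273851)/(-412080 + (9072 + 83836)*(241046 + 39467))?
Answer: 4245271/403953090722 ≈ 1.0509e-5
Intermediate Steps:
J(x, V) = -10 (J(x, V) = -7 - 3 = -10)
h(v) = 36 + 90/v (h(v) = 36 - (-90)/v = 36 + 90/v)
(h(62) + 273851)/(-412080 + (9072 + 83836)*(241046 + 39467)) = ((36 + 90/62) + 273851)/(-412080 + (9072 + 83836)*(241046 + 39467)) = ((36 + 90*(1/62)) + 273851)/(-412080 + 92908*280513) = ((36 + 45/31) + 273851)/(-412080 + 26061901804) = (1161/31 + 273851)/26061489724 = (8490542/31)*(1/26061489724) = 4245271/403953090722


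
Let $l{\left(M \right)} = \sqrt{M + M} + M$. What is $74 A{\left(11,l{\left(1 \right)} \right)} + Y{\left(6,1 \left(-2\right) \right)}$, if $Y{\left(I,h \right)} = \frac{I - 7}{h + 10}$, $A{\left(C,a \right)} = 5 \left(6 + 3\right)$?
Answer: $\frac{26639}{8} \approx 3329.9$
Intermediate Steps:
$l{\left(M \right)} = M + \sqrt{2} \sqrt{M}$ ($l{\left(M \right)} = \sqrt{2 M} + M = \sqrt{2} \sqrt{M} + M = M + \sqrt{2} \sqrt{M}$)
$A{\left(C,a \right)} = 45$ ($A{\left(C,a \right)} = 5 \cdot 9 = 45$)
$Y{\left(I,h \right)} = \frac{-7 + I}{10 + h}$
$74 A{\left(11,l{\left(1 \right)} \right)} + Y{\left(6,1 \left(-2\right) \right)} = 74 \cdot 45 + \frac{-7 + 6}{10 + 1 \left(-2\right)} = 3330 + \frac{1}{10 - 2} \left(-1\right) = 3330 + \frac{1}{8} \left(-1\right) = 3330 - \frac{1}{8} = \frac{26639}{8}$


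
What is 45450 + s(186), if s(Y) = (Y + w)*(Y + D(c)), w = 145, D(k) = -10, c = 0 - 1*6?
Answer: 103706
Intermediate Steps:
c = -6 (c = 0 - 6 = -6)
s(Y) = (-10 + Y)*(145 + Y) (s(Y) = (Y + 145)*(Y - 10) = (145 + Y)*(-10 + Y) = (-10 + Y)*(145 + Y))
45450 + s(186) = 45450 + (-1450 + 186² + 135*186) = 45450 + (-1450 + 34596 + 25110) = 45450 + 58256 = 103706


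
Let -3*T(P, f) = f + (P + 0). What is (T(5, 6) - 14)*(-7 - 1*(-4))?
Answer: 53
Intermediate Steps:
T(P, f) = -P/3 - f/3 (T(P, f) = -(f + (P + 0))/3 = -(f + P)/3 = -(P + f)/3 = -P/3 - f/3)
(T(5, 6) - 14)*(-7 - 1*(-4)) = ((-⅓*5 - ⅓*6) - 14)*(-7 - 1*(-4)) = ((-5/3 - 2) - 14)*(-7 + 4) = (-11/3 - 14)*(-3) = -53/3*(-3) = 53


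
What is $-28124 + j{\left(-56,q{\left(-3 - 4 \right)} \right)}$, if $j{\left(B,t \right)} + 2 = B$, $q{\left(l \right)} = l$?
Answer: $-28182$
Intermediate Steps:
$j{\left(B,t \right)} = -2 + B$
$-28124 + j{\left(-56,q{\left(-3 - 4 \right)} \right)} = -28124 - 58 = -28182$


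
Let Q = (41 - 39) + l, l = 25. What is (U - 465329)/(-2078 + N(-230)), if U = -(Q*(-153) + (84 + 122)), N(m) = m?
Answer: 115351/577 ≈ 199.92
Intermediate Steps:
Q = 27 (Q = (41 - 39) + 25 = 2 + 25 = 27)
U = 3925 (U = -(27*(-153) + (84 + 122)) = -(-4131 + 206) = -1*(-3925) = 3925)
(U - 465329)/(-2078 + N(-230)) = (3925 - 465329)/(-2078 - 230) = -461404/(-2308) = -461404*(-1/2308) = 115351/577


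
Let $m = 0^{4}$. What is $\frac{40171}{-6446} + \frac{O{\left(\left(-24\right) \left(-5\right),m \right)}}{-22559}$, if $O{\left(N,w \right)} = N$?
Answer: $- \frac{906991109}{145415314} \approx -6.2372$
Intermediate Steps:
$m = 0$
$\frac{40171}{-6446} + \frac{O{\left(\left(-24\right) \left(-5\right),m \right)}}{-22559} = \frac{40171}{-6446} + \frac{\left(-24\right) \left(-5\right)}{-22559} = 40171 \left(- \frac{1}{6446}\right) + 120 \left(- \frac{1}{22559}\right) = - \frac{40171}{6446} - \frac{120}{22559} = - \frac{906991109}{145415314}$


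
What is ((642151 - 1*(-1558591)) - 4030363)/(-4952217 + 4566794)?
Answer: 1829621/385423 ≈ 4.7470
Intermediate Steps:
((642151 - 1*(-1558591)) - 4030363)/(-4952217 + 4566794) = ((642151 + 1558591) - 4030363)/(-385423) = (2200742 - 4030363)*(-1/385423) = -1829621*(-1/385423) = 1829621/385423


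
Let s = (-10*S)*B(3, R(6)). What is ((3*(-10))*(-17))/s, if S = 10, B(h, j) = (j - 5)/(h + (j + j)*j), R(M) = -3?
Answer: 1071/80 ≈ 13.387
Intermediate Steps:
B(h, j) = (-5 + j)/(h + 2*j**2) (B(h, j) = (-5 + j)/(h + (2*j)*j) = (-5 + j)/(h + 2*j**2))
s = 800/21 (s = (-10*10)*((-5 - 3)/(3 + 2*(-3)**2)) = -100*(-8)/(3 + 2*9) = -100*(-8)/(3 + 18) = -100*(-8)/21 = -100*(-8/21) = 800/21 ≈ 38.095)
((3*(-10))*(-17))/s = ((3*(-10))*(-17))/(800/21) = -30*(-17)*(21/800) = 510*(21/800) = 1071/80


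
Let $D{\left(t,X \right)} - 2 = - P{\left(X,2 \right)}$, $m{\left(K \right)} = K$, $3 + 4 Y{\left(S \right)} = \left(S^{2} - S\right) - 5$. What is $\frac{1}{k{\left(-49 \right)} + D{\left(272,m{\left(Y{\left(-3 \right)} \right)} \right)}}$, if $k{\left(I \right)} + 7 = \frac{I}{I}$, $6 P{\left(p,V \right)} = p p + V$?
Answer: $- \frac{2}{9} \approx -0.22222$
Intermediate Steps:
$P{\left(p,V \right)} = \frac{V}{6} + \frac{p^{2}}{6}$ ($P{\left(p,V \right)} = \frac{p p + V}{6} = \frac{p^{2} + V}{6} = \frac{V + p^{2}}{6} = \frac{V}{6} + \frac{p^{2}}{6}$)
$Y{\left(S \right)} = -2 - \frac{S}{4} + \frac{S^{2}}{4}$ ($Y{\left(S \right)} = - \frac{3}{4} + \frac{\left(S^{2} - S\right) - 5}{4} = - \frac{3}{4} + \frac{-5 + S^{2} - S}{4} = - \frac{3}{4} - \left(\frac{5}{4} - \frac{S^{2}}{4} + \frac{S}{4}\right) = -2 - \frac{S}{4} + \frac{S^{2}}{4}$)
$k{\left(I \right)} = -6$ ($k{\left(I \right)} = -7 + \frac{I}{I} = -7 + 1 = -6$)
$D{\left(t,X \right)} = \frac{5}{3} - \frac{X^{2}}{6}$ ($D{\left(t,X \right)} = 2 - \left(\frac{1}{6} \cdot 2 + \frac{X^{2}}{6}\right) = 2 - \left(\frac{1}{3} + \frac{X^{2}}{6}\right) = \frac{5}{3} - \frac{X^{2}}{6}$)
$\frac{1}{k{\left(-49 \right)} + D{\left(272,m{\left(Y{\left(-3 \right)} \right)} \right)}} = \frac{1}{-6 + \left(\frac{5}{3} - \frac{\left(-2 - - \frac{3}{4} + \frac{\left(-3\right)^{2}}{4}\right)^{2}}{6}\right)} = \frac{1}{-6 + \left(\frac{5}{3} - \frac{\left(-2 + \frac{3}{4} + \frac{1}{4} \cdot 9\right)^{2}}{6}\right)} = \frac{1}{-6 + \left(\frac{5}{3} - \frac{\left(-2 + \frac{3}{4} + \frac{9}{4}\right)^{2}}{6}\right)} = \frac{1}{-6 + \left(\frac{5}{3} - \frac{1^{2}}{6}\right)} = \frac{1}{-6 + \left(\frac{5}{3} - \frac{1}{6}\right)} = \frac{1}{-6 + \frac{3}{2}} = \frac{1}{- \frac{9}{2}} = - \frac{2}{9}$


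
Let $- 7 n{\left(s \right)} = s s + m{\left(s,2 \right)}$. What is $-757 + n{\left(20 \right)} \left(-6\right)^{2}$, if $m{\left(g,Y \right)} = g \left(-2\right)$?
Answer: $- \frac{18259}{7} \approx -2608.4$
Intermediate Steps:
$m{\left(g,Y \right)} = - 2 g$
$n{\left(s \right)} = - \frac{s^{2}}{7} + \frac{2 s}{7}$ ($n{\left(s \right)} = - \frac{s s - 2 s}{7} = - \frac{s^{2} - 2 s}{7} = - \frac{s^{2}}{7} + \frac{2 s}{7}$)
$-757 + n{\left(20 \right)} \left(-6\right)^{2} = -757 + \frac{1}{7} \cdot 20 \left(2 - 20\right) \left(-6\right)^{2} = -757 + \frac{1}{7} \cdot 20 \left(2 - 20\right) 36 = -757 + \frac{1}{7} \cdot 20 \left(-18\right) 36 = -757 - \frac{12960}{7} = - \frac{18259}{7}$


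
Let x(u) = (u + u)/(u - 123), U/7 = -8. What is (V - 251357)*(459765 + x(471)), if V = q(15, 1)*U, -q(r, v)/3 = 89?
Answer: -6304100315435/58 ≈ -1.0869e+11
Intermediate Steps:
q(r, v) = -267 (q(r, v) = -3*89 = -267)
U = -56 (U = 7*(-8) = -56)
x(u) = 2*u/(-123 + u) (x(u) = (2*u)/(-123 + u) = 2*u/(-123 + u))
V = 14952 (V = -267*(-56) = 14952)
(V - 251357)*(459765 + x(471)) = (14952 - 251357)*(459765 + 2*471/(-123 + 471)) = -236405*(459765 + 2*471/348) = -236405*(459765 + 2*471*(1/348)) = -236405*(459765 + 157/58) = -236405*26666527/58 = -6304100315435/58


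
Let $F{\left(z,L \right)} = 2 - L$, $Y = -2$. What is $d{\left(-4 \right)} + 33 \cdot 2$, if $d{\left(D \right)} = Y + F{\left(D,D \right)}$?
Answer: $70$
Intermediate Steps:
$d{\left(D \right)} = - D$ ($d{\left(D \right)} = -2 - \left(-2 + D\right) = - D$)
$d{\left(-4 \right)} + 33 \cdot 2 = \left(-1\right) \left(-4\right) + 33 \cdot 2 = 4 + 66 = 70$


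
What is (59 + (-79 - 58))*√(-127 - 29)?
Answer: -156*I*√39 ≈ -974.22*I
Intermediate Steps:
(59 + (-79 - 58))*√(-127 - 29) = (59 - 137)*√(-156) = -156*I*√39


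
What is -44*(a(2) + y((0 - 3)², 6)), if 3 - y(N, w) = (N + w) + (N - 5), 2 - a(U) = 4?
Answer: 792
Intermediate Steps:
a(U) = -2 (a(U) = 2 - 1*4 = 2 - 4 = -2)
y(N, w) = 8 - w - 2*N (y(N, w) = 3 - ((N + w) + (N - 5)) = 3 - ((N + w) + (-5 + N)) = 3 - (-5 + w + 2*N) = 3 + (5 - w - 2*N) = 8 - w - 2*N)
-44*(a(2) + y((0 - 3)², 6)) = -44*(-2 + (8 - 1*6 - 2*(0 - 3)²)) = -44*(-2 + (8 - 6 - 2*(-3)²)) = -44*(-2 + (8 - 6 - 2*9)) = -44*(-2 + (8 - 6 - 18)) = -44*(-2 - 16) = -44*(-18) = 792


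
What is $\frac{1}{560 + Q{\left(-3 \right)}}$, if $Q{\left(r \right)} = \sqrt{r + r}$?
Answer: $\frac{280}{156803} - \frac{i \sqrt{6}}{313606} \approx 0.0017857 - 7.8107 \cdot 10^{-6} i$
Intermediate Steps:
$Q{\left(r \right)} = \sqrt{2} \sqrt{r}$ ($Q{\left(r \right)} = \sqrt{2 r} = \sqrt{2} \sqrt{r}$)
$\frac{1}{560 + Q{\left(-3 \right)}} = \frac{1}{560 + \sqrt{2} \sqrt{-3}} = \frac{1}{560 + \sqrt{2} i \sqrt{3}} = \frac{1}{560 + i \sqrt{6}}$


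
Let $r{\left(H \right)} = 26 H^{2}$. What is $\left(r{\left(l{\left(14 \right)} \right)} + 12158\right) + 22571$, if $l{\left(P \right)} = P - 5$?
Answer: $36835$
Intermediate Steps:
$l{\left(P \right)} = -5 + P$
$\left(r{\left(l{\left(14 \right)} \right)} + 12158\right) + 22571 = \left(26 \left(-5 + 14\right)^{2} + 12158\right) + 22571 = \left(26 \cdot 9^{2} + 12158\right) + 22571 = \left(26 \cdot 81 + 12158\right) + 22571 = \left(2106 + 12158\right) + 22571 = 14264 + 22571 = 36835$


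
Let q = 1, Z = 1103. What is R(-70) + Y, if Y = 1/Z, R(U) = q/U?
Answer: -1033/77210 ≈ -0.013379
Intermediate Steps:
R(U) = 1/U
Y = 1/1103 ≈ 0.00090662
R(-70) + Y = 1/(-70) + 1/1103 = -1/70 + 1/1103 = -1033/77210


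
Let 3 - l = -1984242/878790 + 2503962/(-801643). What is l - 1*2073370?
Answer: -243438865443501234/117412641995 ≈ -2.0734e+6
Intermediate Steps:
l = 984089671916/117412641995 (l = 3 - (-1984242/878790 + 2503962/(-801643)) = 3 - (-1984242*1/878790 + 2503962*(-1/801643)) = 3 - (-330707/146465 - 2503962/801643) = 3 - 1*(-631851745931/117412641995) = 3 + 631851745931/117412641995 = 984089671916/117412641995 ≈ 8.3815)
l - 1*2073370 = 984089671916/117412641995 - 1*2073370 = 984089671916/117412641995 - 2073370 = -243438865443501234/117412641995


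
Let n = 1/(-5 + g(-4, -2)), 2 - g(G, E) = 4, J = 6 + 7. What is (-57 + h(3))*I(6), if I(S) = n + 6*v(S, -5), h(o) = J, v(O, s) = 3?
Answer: -5500/7 ≈ -785.71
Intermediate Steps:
J = 13
g(G, E) = -2 (g(G, E) = 2 - 1*4 = 2 - 4 = -2)
h(o) = 13
n = -⅐ (n = 1/(-5 - 2) = 1/(-7) = -⅐ ≈ -0.14286)
I(S) = 125/7 (I(S) = -⅐ + 6*3 = -⅐ + 18 = 125/7)
(-57 + h(3))*I(6) = (-57 + 13)*(125/7) = -44*125/7 = -5500/7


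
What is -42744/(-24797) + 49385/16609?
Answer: 830629/176837 ≈ 4.6971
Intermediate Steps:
-42744/(-24797) + 49385/16609 = -42744*(-1/24797) + 49385*(1/16609) = 312/181 + 2905/977 = 830629/176837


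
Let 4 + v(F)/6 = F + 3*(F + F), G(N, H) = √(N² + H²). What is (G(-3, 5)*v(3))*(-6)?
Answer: -612*√34 ≈ -3568.5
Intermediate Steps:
G(N, H) = √(H² + N²)
v(F) = -24 + 42*F (v(F) = -24 + 6*(F + 3*(F + F)) = -24 + 6*(F + 3*(2*F)) = -24 + 6*(F + 6*F) = -24 + 6*(7*F) = -24 + 42*F)
(G(-3, 5)*v(3))*(-6) = (√(5² + (-3)²)*(-24 + 42*3))*(-6) = (√(25 + 9)*(-24 + 126))*(-6) = (√34*102)*(-6) = (102*√34)*(-6) = -612*√34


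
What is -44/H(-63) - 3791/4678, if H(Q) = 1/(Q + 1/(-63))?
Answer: 816914207/294714 ≈ 2771.9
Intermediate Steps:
H(Q) = 1/(-1/63 + Q) (H(Q) = 1/(Q - 1/63) = 1/(-1/63 + Q))
-44/H(-63) - 3791/4678 = -44/(63/(-1 + 63*(-63))) - 3791/4678 = -44/(63/(-1 - 3969)) - 3791*1/4678 = -44/(63/(-3970)) - 3791/4678 = -44/(63*(-1/3970)) - 3791/4678 = -44/(-63/3970) - 3791/4678 = -44*(-3970/63) - 3791/4678 = 174680/63 - 3791/4678 = 816914207/294714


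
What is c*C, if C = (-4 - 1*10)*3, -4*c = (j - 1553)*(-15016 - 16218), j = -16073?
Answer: 5780570082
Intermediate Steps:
c = -137632621 (c = -(-16073 - 1553)*(-15016 - 16218)/4 = -(-8813)*(-31234)/2 = -1/4*550530484 = -137632621)
C = -42 (C = (-4 - 10)*3 = -14*3 = -42)
c*C = -137632621*(-42) = 5780570082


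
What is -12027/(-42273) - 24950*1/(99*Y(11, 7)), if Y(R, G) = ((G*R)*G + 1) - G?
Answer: -4243259/22531509 ≈ -0.18833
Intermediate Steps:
Y(R, G) = 1 - G + R*G² (Y(R, G) = (R*G² + 1) - G = (1 + R*G²) - G = 1 - G + R*G²)
-12027/(-42273) - 24950*1/(99*Y(11, 7)) = -12027/(-42273) - 24950*1/(99*(1 - 1*7 + 11*7²)) = -12027*(-1/42273) - 24950*1/(99*(1 - 7 + 11*49)) = 4009/14091 - 24950*1/(99*(1 - 7 + 539)) = 4009/14091 - 24950/(533*99) = 4009/14091 - 24950/52767 = -4243259/22531509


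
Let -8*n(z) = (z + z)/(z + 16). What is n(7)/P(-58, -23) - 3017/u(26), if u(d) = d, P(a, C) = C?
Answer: -3191895/27508 ≈ -116.04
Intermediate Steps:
n(z) = -z/(4*(16 + z)) (n(z) = -(z + z)/(8*(z + 16)) = -2*z/(8*(16 + z)) = -z/(4*(16 + z)))
n(7)/P(-58, -23) - 3017/u(26) = -1*7/(64 + 4*7)/(-23) - 3017/26 = -1*7/(64 + 28)*(-1/23) - 3017*1/26 = -1*7/92*(-1/23) - 3017/26 = -1*7*1/92*(-1/23) - 3017/26 = -7/92*(-1/23) - 3017/26 = 7/2116 - 3017/26 = -3191895/27508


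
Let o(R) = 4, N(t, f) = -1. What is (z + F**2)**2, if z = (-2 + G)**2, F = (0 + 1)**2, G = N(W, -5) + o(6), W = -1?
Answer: 4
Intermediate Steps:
G = 3 (G = -1 + 4 = 3)
F = 1 (F = 1**2 = 1)
z = 1 (z = (-2 + 3)**2 = 1**2 = 1)
(z + F**2)**2 = (1 + 1**2)**2 = (1 + 1)**2 = 2**2 = 4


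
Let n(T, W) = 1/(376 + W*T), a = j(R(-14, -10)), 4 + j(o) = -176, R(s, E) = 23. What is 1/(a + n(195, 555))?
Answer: -108601/19548179 ≈ -0.0055556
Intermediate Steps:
j(o) = -180 (j(o) = -4 - 176 = -180)
a = -180
n(T, W) = 1/(376 + T*W)
1/(a + n(195, 555)) = 1/(-180 + 1/(376 + 195*555)) = 1/(-180 + 1/(376 + 108225)) = 1/(-180 + 1/108601) = 1/(-19548179/108601) = -108601/19548179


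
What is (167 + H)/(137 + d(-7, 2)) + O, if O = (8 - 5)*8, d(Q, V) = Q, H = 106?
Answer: 261/10 ≈ 26.100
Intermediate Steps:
O = 24 (O = 3*8 = 24)
(167 + H)/(137 + d(-7, 2)) + O = (167 + 106)/(137 - 7) + 24 = 273/130 + 24 = 273*(1/130) + 24 = 21/10 + 24 = 261/10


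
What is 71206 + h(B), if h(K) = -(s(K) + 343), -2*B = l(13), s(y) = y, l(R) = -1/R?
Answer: 1842437/26 ≈ 70863.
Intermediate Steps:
B = 1/26 (B = -(-1)/(2*13) = -1/2*(-1/13) = 1/26 ≈ 0.038462)
h(K) = -343 - K (h(K) = -(K + 343) = -(343 + K) = -343 - K)
71206 + h(B) = 71206 + (-343 - 1*1/26) = 71206 + (-343 - 1/26) = 71206 - 8919/26 = 1842437/26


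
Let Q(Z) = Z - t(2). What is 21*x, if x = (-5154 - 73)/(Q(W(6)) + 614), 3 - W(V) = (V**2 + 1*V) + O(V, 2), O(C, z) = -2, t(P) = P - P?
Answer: -109767/577 ≈ -190.24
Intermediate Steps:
t(P) = 0
W(V) = 5 - V - V**2 (W(V) = 3 - ((V**2 + 1*V) - 2) = 3 - ((V**2 + V) - 2) = 3 - ((V + V**2) - 2) = 3 - (-2 + V + V**2) = 3 + (2 - V - V**2) = 5 - V - V**2)
Q(Z) = Z (Q(Z) = Z - 1*0 = Z + 0 = Z)
x = -5227/577 (x = (-5154 - 73)/((5 - 1*6 - 1*6**2) + 614) = -5227/((5 - 6 - 1*36) + 614) = -5227/((5 - 6 - 36) + 614) = -5227/(-37 + 614) = -5227/577 ≈ -9.0589)
21*x = 21*(-5227/577) = -109767/577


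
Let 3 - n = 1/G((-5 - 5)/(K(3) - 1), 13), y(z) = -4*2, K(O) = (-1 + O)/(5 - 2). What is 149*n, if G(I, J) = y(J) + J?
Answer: 2086/5 ≈ 417.20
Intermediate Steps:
K(O) = -⅓ + O/3 (K(O) = (-1 + O)/3 = (-1 + O)*(⅓) = -⅓ + O/3)
y(z) = -8
G(I, J) = -8 + J
n = 14/5 (n = 3 - 1/(-8 + 13) = 3 - 1/5 = 3 - 1*⅕ = 3 - ⅕ = 14/5 ≈ 2.8000)
149*n = 149*(14/5) = 2086/5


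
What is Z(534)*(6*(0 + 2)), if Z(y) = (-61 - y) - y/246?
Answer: -293808/41 ≈ -7166.0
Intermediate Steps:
Z(y) = -61 - 247*y/246 (Z(y) = (-61 - y) - y/246 = -61 - 247*y/246)
Z(534)*(6*(0 + 2)) = (-61 - 247/246*534)*(6*(0 + 2)) = (-61 - 21983/41)*(6*2) = -24484/41*12 = -293808/41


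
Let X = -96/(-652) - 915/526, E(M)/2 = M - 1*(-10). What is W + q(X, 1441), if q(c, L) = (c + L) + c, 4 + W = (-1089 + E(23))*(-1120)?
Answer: 49179051672/42869 ≈ 1.1472e+6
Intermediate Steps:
E(M) = 20 + 2*M (E(M) = 2*(M - 1*(-10)) = 2*(M + 10) = 2*(10 + M) = 20 + 2*M)
W = 1145756 (W = -4 + (-1089 + (20 + 2*23))*(-1120) = -4 + (-1089 + (20 + 46))*(-1120) = -4 + (-1089 + 66)*(-1120) = -4 - 1023*(-1120) = -4 + 1145760 = 1145756)
X = -136521/85738 (X = -96*(-1/652) - 915*1/526 = 24/163 - 915/526 = -136521/85738 ≈ -1.5923)
q(c, L) = L + 2*c (q(c, L) = (L + c) + c = L + 2*c)
W + q(X, 1441) = 1145756 + (1441 + 2*(-136521/85738)) = 1145756 + (1441 - 136521/42869) = 1145756 + 61637708/42869 = 49179051672/42869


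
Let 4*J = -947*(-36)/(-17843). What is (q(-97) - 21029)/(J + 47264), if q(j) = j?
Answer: -376951218/843323029 ≈ -0.44698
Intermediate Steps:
J = -8523/17843 (J = (-947*(-36)/(-17843))/4 = (34092*(-1/17843))/4 = (¼)*(-34092/17843) = -8523/17843 ≈ -0.47767)
(q(-97) - 21029)/(J + 47264) = (-97 - 21029)/(-8523/17843 + 47264) = -21126/843323029/17843 = -21126*17843/843323029 = -376951218/843323029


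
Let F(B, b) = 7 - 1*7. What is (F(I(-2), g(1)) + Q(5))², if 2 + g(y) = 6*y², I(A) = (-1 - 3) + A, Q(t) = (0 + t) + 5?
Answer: 100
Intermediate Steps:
Q(t) = 5 + t (Q(t) = t + 5 = 5 + t)
I(A) = -4 + A
g(y) = -2 + 6*y²
F(B, b) = 0 (F(B, b) = 7 - 7 = 0)
(F(I(-2), g(1)) + Q(5))² = (0 + (5 + 5))² = (0 + 10)² = 10² = 100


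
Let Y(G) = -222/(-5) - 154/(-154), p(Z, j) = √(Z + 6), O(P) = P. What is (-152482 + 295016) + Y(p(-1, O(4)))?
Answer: 712897/5 ≈ 1.4258e+5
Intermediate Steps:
p(Z, j) = √(6 + Z)
Y(G) = 227/5 (Y(G) = -222*(-⅕) - 154*(-1/154) = 222/5 + 1 = 227/5)
(-152482 + 295016) + Y(p(-1, O(4))) = (-152482 + 295016) + 227/5 = 142534 + 227/5 = 712897/5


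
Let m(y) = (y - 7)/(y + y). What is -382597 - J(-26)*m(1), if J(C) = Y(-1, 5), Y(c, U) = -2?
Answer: -382603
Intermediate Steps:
J(C) = -2
m(y) = (-7 + y)/(2*y) (m(y) = (-7 + y)/((2*y)) = (-7 + y)*(1/(2*y)) = (-7 + y)/(2*y))
-382597 - J(-26)*m(1) = -382597 - (-2)*(1/2)*(-7 + 1)/1 = -382597 - (-2)*(1/2)*1*(-6) = -382597 - (-2)*(-3) = -382597 - 1*6 = -382597 - 6 = -382603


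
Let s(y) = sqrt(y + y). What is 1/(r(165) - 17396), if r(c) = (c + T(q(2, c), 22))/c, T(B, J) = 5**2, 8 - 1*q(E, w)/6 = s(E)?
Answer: -33/574030 ≈ -5.7488e-5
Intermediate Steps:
s(y) = sqrt(2)*sqrt(y) (s(y) = sqrt(2*y) = sqrt(2)*sqrt(y))
q(E, w) = 48 - 6*sqrt(2)*sqrt(E)
T(B, J) = 25
r(c) = (25 + c)/c (r(c) = (c + 25)/c = (25 + c)/c)
1/(r(165) - 17396) = 1/((25 + 165)/165 - 17396) = 1/((1/165)*190 - 17396) = 1/(38/33 - 17396) = 1/(-574030/33) = -33/574030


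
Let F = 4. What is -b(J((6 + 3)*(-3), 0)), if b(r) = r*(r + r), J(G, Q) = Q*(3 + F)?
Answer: 0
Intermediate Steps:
J(G, Q) = 7*Q (J(G, Q) = Q*(3 + 4) = Q*7 = 7*Q)
b(r) = 2*r² (b(r) = r*(2*r) = 2*r²)
-b(J((6 + 3)*(-3), 0)) = -2*(7*0)² = -2*0² = -2*0 = -1*0 = 0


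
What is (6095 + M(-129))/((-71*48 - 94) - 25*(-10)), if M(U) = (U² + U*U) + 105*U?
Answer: -6458/813 ≈ -7.9434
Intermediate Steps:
M(U) = 2*U² + 105*U (M(U) = (U² + U²) + 105*U = 2*U² + 105*U)
(6095 + M(-129))/((-71*48 - 94) - 25*(-10)) = (6095 - 129*(105 + 2*(-129)))/((-71*48 - 94) - 25*(-10)) = (6095 - 129*(105 - 258))/((-3408 - 94) + 250) = (6095 - 129*(-153))/(-3502 + 250) = (6095 + 19737)/(-3252) = 25832*(-1/3252) = -6458/813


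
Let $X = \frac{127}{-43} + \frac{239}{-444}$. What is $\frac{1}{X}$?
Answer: $- \frac{19092}{66665} \approx -0.28639$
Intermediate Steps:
$X = - \frac{66665}{19092}$ ($X = 127 \left(- \frac{1}{43}\right) + 239 \left(- \frac{1}{444}\right) = - \frac{127}{43} - \frac{239}{444} = - \frac{66665}{19092} \approx -3.4918$)
$\frac{1}{X} = \frac{1}{- \frac{66665}{19092}} = - \frac{19092}{66665}$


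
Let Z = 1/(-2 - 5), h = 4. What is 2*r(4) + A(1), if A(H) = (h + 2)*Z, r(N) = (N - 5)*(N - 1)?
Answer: -48/7 ≈ -6.8571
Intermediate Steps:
r(N) = (-1 + N)*(-5 + N) (r(N) = (-5 + N)*(-1 + N) = (-1 + N)*(-5 + N))
Z = -⅐ (Z = 1/(-7) = -⅐ ≈ -0.14286)
A(H) = -6/7 (A(H) = (4 + 2)*(-⅐) = 6*(-⅐) = -6/7)
2*r(4) + A(1) = 2*(5 + 4² - 6*4) - 6/7 = 2*(5 + 16 - 24) - 6/7 = 2*(-3) - 6/7 = -6 - 6/7 = -48/7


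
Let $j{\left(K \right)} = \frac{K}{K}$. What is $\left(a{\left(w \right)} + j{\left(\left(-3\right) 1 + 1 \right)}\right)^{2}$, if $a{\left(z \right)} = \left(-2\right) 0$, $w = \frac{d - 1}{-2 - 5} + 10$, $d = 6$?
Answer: $1$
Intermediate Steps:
$j{\left(K \right)} = 1$
$w = \frac{65}{7}$ ($w = \frac{6 - 1}{-2 - 5} + 10 = \frac{5}{-7} + 10 = 5 \left(- \frac{1}{7}\right) + 10 = - \frac{5}{7} + 10 = \frac{65}{7} \approx 9.2857$)
$a{\left(z \right)} = 0$
$\left(a{\left(w \right)} + j{\left(\left(-3\right) 1 + 1 \right)}\right)^{2} = \left(0 + 1\right)^{2} = 1^{2} = 1$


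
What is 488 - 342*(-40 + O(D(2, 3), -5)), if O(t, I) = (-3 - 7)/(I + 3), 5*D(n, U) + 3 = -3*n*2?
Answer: 12458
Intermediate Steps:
D(n, U) = -⅗ - 6*n/5 (D(n, U) = -⅗ + (-3*n*2)/5 = -⅗ + (-6*n)/5 = -⅗ - 6*n/5)
O(t, I) = -10/(3 + I)
488 - 342*(-40 + O(D(2, 3), -5)) = 488 - 342*(-40 - 10/(3 - 5)) = 488 - 342*(-40 - 10/(-2)) = 488 - 342*(-40 - 10*(-½)) = 488 - 342*(-40 + 5) = 488 - 342*(-35) = 488 + 11970 = 12458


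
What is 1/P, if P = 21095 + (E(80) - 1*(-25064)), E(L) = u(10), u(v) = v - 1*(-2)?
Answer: 1/46171 ≈ 2.1659e-5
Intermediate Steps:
u(v) = 2 + v (u(v) = v + 2 = 2 + v)
E(L) = 12 (E(L) = 2 + 10 = 12)
P = 46171 (P = 21095 + (12 - 1*(-25064)) = 21095 + (12 + 25064) = 21095 + 25076 = 46171)
1/P = 1/46171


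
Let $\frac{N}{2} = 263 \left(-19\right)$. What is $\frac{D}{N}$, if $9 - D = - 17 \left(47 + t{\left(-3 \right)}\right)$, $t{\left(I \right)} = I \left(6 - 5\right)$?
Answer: $- \frac{757}{9994} \approx -0.075745$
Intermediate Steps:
$t{\left(I \right)} = I$ ($t{\left(I \right)} = I 1 = I$)
$D = 757$ ($D = 9 - - 17 \left(47 - 3\right) = 9 - \left(-17\right) 44 = 9 - -748 = 9 + 748 = 757$)
$N = -9994$ ($N = 2 \cdot 263 \left(-19\right) = 2 \left(-4997\right) = -9994$)
$\frac{D}{N} = \frac{757}{-9994} = 757 \left(- \frac{1}{9994}\right) = - \frac{757}{9994}$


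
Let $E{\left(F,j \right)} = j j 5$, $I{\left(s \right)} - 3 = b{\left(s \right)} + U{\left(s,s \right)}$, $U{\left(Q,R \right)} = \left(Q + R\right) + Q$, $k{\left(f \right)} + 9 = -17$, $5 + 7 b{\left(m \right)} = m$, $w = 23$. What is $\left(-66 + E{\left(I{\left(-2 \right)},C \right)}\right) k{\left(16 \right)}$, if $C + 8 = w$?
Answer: $-27534$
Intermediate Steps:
$b{\left(m \right)} = - \frac{5}{7} + \frac{m}{7}$
$k{\left(f \right)} = -26$ ($k{\left(f \right)} = -9 - 17 = -26$)
$U{\left(Q,R \right)} = R + 2 Q$
$C = 15$ ($C = -8 + 23 = 15$)
$I{\left(s \right)} = \frac{16}{7} + \frac{22 s}{7}$ ($I{\left(s \right)} = 3 + \left(\left(- \frac{5}{7} + \frac{s}{7}\right) + \left(s + 2 s\right)\right) = 3 + \left(\left(- \frac{5}{7} + \frac{s}{7}\right) + 3 s\right) = 3 + \left(- \frac{5}{7} + \frac{22 s}{7}\right) = \frac{16}{7} + \frac{22 s}{7}$)
$E{\left(F,j \right)} = 5 j^{2}$ ($E{\left(F,j \right)} = j^{2} \cdot 5 = 5 j^{2}$)
$\left(-66 + E{\left(I{\left(-2 \right)},C \right)}\right) k{\left(16 \right)} = \left(-66 + 5 \cdot 15^{2}\right) \left(-26\right) = \left(-66 + 5 \cdot 225\right) \left(-26\right) = \left(-66 + 1125\right) \left(-26\right) = 1059 \left(-26\right) = -27534$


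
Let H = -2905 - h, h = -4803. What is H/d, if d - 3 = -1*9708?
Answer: -1898/9705 ≈ -0.19557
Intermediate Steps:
d = -9705 (d = 3 - 1*9708 = 3 - 9708 = -9705)
H = 1898 (H = -2905 - 1*(-4803) = -2905 + 4803 = 1898)
H/d = 1898/(-9705) = 1898*(-1/9705) = -1898/9705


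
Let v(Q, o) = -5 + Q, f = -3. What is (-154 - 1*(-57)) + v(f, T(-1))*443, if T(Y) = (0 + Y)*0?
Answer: -3641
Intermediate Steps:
T(Y) = 0 (T(Y) = Y*0 = 0)
(-154 - 1*(-57)) + v(f, T(-1))*443 = (-154 - 1*(-57)) + (-5 - 3)*443 = (-154 + 57) - 8*443 = -97 - 3544 = -3641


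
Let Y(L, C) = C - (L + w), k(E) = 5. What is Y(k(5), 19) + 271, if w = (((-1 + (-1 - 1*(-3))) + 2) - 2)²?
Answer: 284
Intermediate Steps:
w = 1 (w = (((-1 + (-1 + 3)) + 2) - 2)² = (((-1 + 2) + 2) - 2)² = ((1 + 2) - 2)² = (3 - 2)² = 1² = 1)
Y(L, C) = -1 + C - L (Y(L, C) = C - (L + 1) = C - (1 + L) = C + (-1 - L) = -1 + C - L)
Y(k(5), 19) + 271 = (-1 + 19 - 1*5) + 271 = (-1 + 19 - 5) + 271 = 13 + 271 = 284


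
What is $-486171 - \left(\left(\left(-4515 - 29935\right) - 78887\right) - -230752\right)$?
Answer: $-603586$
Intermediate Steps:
$-486171 - \left(\left(\left(-4515 - 29935\right) - 78887\right) - -230752\right) = -486171 - \left(\left(-34450 - 78887\right) + 230752\right) = -486171 - \left(-113337 + 230752\right) = -486171 - 117415 = -603586$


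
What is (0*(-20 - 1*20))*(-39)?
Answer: 0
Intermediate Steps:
(0*(-20 - 1*20))*(-39) = (0*(-20 - 20))*(-39) = (0*(-40))*(-39) = 0*(-39) = 0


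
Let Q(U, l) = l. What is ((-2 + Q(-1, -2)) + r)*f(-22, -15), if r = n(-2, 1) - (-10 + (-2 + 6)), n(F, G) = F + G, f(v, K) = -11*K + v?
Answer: 143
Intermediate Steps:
f(v, K) = v - 11*K
r = 5 (r = (-2 + 1) - (-10 + (-2 + 6)) = -1 - (-10 + 4) = -1 - 1*(-6) = -1 + 6 = 5)
((-2 + Q(-1, -2)) + r)*f(-22, -15) = ((-2 - 2) + 5)*(-22 - 11*(-15)) = (-4 + 5)*(-22 + 165) = 1*143 = 143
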